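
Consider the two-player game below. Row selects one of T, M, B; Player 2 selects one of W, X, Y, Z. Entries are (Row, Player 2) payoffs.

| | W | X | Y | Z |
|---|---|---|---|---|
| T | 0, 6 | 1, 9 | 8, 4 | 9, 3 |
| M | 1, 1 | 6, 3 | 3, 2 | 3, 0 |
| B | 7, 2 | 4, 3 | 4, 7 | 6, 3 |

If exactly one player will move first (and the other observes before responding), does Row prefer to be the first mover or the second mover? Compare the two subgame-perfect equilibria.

second

If Row leads: Player 2's best replies are T→X, M→X, B→Y; Row's induced payoffs 1, 6, 4; outcome (M, X), payoffs (6, 3).
If Player 2 leads: Row's best replies are W→B, X→M, Y→T, Z→T; Player 2's induced payoffs 2, 3, 4, 3; outcome (T, Y), payoffs (8, 4).
Row gets 6 moving first and 8 moving second, so Row prefers to move second.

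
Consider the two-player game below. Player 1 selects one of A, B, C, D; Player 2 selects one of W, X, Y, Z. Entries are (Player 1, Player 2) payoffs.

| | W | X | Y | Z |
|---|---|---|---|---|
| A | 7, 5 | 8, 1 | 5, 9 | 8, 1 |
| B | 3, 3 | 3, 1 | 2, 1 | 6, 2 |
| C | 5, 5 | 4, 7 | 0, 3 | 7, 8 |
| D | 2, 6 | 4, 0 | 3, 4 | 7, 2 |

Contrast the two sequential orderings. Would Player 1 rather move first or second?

If Player 1 leads: Player 2's best replies are A→Y, B→W, C→Z, D→W; Player 1's induced payoffs 5, 3, 7, 2; outcome (C, Z), payoffs (7, 8).
If Player 2 leads: Player 1's best replies are W→A, X→A, Y→A, Z→A; Player 2's induced payoffs 5, 1, 9, 1; outcome (A, Y), payoffs (5, 9).
Player 1 gets 7 moving first and 5 moving second, so Player 1 prefers to move first.

first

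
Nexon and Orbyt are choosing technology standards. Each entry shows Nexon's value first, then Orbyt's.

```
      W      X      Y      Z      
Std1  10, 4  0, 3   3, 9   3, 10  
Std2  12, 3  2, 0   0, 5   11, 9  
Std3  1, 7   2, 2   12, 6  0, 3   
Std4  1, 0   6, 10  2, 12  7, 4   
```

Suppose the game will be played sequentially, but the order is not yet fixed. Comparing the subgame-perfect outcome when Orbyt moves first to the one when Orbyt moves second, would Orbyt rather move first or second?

If Nexon leads: Orbyt's best replies are Std1→Z, Std2→Z, Std3→W, Std4→Y; Nexon's induced payoffs 3, 11, 1, 2; outcome (Std2, Z), payoffs (11, 9).
If Orbyt leads: Nexon's best replies are W→Std2, X→Std4, Y→Std3, Z→Std2; Orbyt's induced payoffs 3, 10, 6, 9; outcome (Std4, X), payoffs (6, 10).
Orbyt gets 10 moving first and 9 moving second, so Orbyt prefers to move first.

first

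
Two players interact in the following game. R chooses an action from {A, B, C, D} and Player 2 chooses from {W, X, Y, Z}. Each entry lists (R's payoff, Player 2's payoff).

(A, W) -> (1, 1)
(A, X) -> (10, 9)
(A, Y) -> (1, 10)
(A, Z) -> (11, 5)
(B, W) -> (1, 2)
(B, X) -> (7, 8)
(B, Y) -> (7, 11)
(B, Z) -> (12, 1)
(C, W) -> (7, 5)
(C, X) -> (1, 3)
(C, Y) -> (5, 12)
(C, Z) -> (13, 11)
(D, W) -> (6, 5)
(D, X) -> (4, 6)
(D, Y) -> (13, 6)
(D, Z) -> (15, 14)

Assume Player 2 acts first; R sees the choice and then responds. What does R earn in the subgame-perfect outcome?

15

Backward induction with Player 2 moving first.
- W: BR = C, leader payoff 5.
- X: BR = A, leader payoff 9.
- Y: BR = D, leader payoff 6.
- Z: BR = D, leader payoff 14.
Player 2's induced payoffs are 5, 9, 6, 14, so Player 2 commits to Z. Subgame-perfect outcome: (D, Z) with payoffs (15, 14).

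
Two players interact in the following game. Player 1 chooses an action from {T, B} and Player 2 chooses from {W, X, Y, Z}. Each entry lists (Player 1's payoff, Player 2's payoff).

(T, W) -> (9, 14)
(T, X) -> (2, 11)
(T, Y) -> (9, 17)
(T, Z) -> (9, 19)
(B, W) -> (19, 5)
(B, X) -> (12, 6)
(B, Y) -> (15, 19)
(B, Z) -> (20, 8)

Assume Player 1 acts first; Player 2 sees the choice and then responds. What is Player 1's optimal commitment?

B

Backward induction with Player 1 moving first.
- T → Player 2 plays Z (best of 14, 11, 17, 19); Player 1 gets 9.
- B → Player 2 plays Y (best of 5, 6, 19, 8); Player 1 gets 15.
Among 9, 15, the best is 15 at B. Subgame-perfect outcome: (B, Y) with payoffs (15, 19).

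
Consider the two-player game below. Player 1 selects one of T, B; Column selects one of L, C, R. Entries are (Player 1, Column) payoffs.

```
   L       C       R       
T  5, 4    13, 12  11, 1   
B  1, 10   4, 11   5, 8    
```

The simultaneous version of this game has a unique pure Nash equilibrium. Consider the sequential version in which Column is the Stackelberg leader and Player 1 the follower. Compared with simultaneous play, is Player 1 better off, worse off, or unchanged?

unchanged

Solve by backward induction (Column leads).
- L: Player 1 compares 5, 1 and picks T; Column would get 4.
- C: Player 1 compares 13, 4 and picks T; Column would get 12.
- R: Player 1 compares 11, 5 and picks T; Column would get 1.
Among 4, 12, 1, the best is 12 at C. Subgame-perfect outcome: (T, C) with payoffs (13, 12).
Now find the simultaneous Nash equilibrium.
Player 1's best replies: L→T; C→T; R→T.
Column's best replies: T→C; B→C.
The unique mutual best reply is (T, C), giving (13, 12).
Player 1 earns 13 sequentially versus 13 at the Nash outcome: unchanged.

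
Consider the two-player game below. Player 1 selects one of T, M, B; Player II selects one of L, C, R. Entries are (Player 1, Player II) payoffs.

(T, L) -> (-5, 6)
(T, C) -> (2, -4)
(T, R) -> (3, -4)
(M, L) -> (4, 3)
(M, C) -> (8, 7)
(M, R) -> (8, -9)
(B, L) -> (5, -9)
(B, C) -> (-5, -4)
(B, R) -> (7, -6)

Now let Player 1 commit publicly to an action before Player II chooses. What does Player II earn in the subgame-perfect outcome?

Work backward from Player II's decision.
- T → Player II plays L (best of 6, -4, -4); Player 1 gets -5.
- M → Player II plays C (best of 3, 7, -9); Player 1 gets 8.
- B → Player II plays C (best of -9, -4, -6); Player 1 gets -5.
Among -5, 8, -5, the best is 8 at M. Subgame-perfect outcome: (M, C) with payoffs (8, 7).

7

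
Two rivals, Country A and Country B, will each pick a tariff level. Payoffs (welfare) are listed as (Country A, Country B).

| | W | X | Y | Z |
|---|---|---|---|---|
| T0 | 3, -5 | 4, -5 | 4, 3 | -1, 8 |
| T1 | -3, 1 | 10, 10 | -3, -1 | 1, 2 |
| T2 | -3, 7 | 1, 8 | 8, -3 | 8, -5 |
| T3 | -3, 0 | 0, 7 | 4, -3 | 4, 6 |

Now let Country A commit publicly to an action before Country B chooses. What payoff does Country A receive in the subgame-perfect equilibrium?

Work backward from Country B's decision.
- T0 → Country B plays Z (best of -5, -5, 3, 8); Country A gets -1.
- T1 → Country B plays X (best of 1, 10, -1, 2); Country A gets 10.
- T2 → Country B plays X (best of 7, 8, -3, -5); Country A gets 1.
- T3 → Country B plays X (best of 0, 7, -3, 6); Country A gets 0.
Among -1, 10, 1, 0, the best is 10 at T1. Subgame-perfect outcome: (T1, X) with payoffs (10, 10).

10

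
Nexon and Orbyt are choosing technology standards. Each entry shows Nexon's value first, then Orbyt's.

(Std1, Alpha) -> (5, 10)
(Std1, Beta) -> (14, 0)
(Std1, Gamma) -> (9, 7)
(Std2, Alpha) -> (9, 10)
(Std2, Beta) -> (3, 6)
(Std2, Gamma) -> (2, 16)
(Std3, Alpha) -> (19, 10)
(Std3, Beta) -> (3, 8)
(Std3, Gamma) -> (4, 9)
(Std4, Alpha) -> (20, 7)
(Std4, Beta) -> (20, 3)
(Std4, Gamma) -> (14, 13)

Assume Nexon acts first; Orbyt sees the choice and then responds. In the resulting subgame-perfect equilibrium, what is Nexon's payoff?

Orbyt best-responds to each possible Nexon move:
- Std1 → Orbyt plays Alpha (best of 10, 0, 7); Nexon gets 5.
- Std2 → Orbyt plays Gamma (best of 10, 6, 16); Nexon gets 2.
- Std3 → Orbyt plays Alpha (best of 10, 8, 9); Nexon gets 19.
- Std4 → Orbyt plays Gamma (best of 7, 3, 13); Nexon gets 14.
Among 5, 2, 19, 14, the best is 19 at Std3. Subgame-perfect outcome: (Std3, Alpha) with payoffs (19, 10).

19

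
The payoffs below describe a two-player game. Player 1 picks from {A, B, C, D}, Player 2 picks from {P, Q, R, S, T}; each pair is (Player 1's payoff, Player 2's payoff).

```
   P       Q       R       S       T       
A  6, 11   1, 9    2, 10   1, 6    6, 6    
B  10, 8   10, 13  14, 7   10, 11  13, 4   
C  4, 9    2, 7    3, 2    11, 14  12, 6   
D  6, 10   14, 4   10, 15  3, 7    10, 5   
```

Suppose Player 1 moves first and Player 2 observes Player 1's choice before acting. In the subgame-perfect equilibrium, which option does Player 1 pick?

Work backward from Player 2's decision.
- A → Player 2 plays P (best of 11, 9, 10, 6, 6); Player 1 gets 6.
- B → Player 2 plays Q (best of 8, 13, 7, 11, 4); Player 1 gets 10.
- C → Player 2 plays S (best of 9, 7, 2, 14, 6); Player 1 gets 11.
- D → Player 2 plays R (best of 10, 4, 15, 7, 5); Player 1 gets 10.
Player 1's induced payoffs are 6, 10, 11, 10, so Player 1 commits to C. Subgame-perfect outcome: (C, S) with payoffs (11, 14).

C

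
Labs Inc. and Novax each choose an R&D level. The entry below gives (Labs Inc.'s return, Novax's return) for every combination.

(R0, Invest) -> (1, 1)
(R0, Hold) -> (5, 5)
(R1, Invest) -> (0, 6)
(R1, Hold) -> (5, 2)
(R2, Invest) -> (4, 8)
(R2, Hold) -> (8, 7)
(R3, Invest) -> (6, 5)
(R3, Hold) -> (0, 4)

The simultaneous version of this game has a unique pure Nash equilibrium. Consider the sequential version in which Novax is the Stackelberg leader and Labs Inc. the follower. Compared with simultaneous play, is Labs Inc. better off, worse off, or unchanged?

Solve by backward induction (Novax leads).
- Invest: Labs Inc. compares 1, 0, 4, 6 and picks R3; Novax would get 5.
- Hold: Labs Inc. compares 5, 5, 8, 0 and picks R2; Novax would get 7.
Maximizing over 5, 7, Novax chooses Hold. Subgame-perfect outcome: (R2, Hold) with payoffs (8, 7).
Now find the simultaneous Nash equilibrium.
Labs Inc.'s best replies: Invest→R3; Hold→R2.
Novax's best replies: R0→Hold; R1→Invest; R2→Invest; R3→Invest.
Only (R3, Invest) has each player best-responding; Nash payoffs (6, 5).
Labs Inc. earns 8 sequentially versus 6 at the Nash outcome: better off.

better off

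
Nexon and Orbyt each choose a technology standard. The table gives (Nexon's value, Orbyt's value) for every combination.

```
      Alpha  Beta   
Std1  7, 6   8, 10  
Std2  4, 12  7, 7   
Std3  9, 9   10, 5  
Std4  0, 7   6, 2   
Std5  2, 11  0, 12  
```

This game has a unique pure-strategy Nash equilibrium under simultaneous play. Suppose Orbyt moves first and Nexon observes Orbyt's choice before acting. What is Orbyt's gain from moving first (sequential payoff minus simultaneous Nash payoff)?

Backward induction with Orbyt moving first.
- Alpha: BR = Std3, leader payoff 9.
- Beta: BR = Std3, leader payoff 5.
Among 9, 5, the best is 9 at Alpha. Subgame-perfect outcome: (Std3, Alpha) with payoffs (9, 9).
Now find the simultaneous Nash equilibrium.
Nexon's best replies: Alpha→Std3; Beta→Std3.
Orbyt's best replies: Std1→Beta; Std2→Alpha; Std3→Alpha; Std4→Alpha; Std5→Beta.
The unique mutual best reply is (Std3, Alpha), giving (9, 9).
Orbyt's commitment gain: 9 − 9 = 0.

0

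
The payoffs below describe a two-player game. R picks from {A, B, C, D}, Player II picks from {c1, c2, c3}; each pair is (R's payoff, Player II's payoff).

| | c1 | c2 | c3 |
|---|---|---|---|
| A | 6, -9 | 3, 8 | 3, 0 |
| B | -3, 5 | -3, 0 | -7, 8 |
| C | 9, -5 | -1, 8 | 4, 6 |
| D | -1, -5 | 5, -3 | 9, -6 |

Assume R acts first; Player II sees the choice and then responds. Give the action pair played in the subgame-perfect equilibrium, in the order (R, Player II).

Player II best-responds to each possible R move:
- A → Player II plays c2 (best of -9, 8, 0); R gets 3.
- B → Player II plays c3 (best of 5, 0, 8); R gets -7.
- C → Player II plays c2 (best of -5, 8, 6); R gets -1.
- D → Player II plays c2 (best of -5, -3, -6); R gets 5.
Maximizing over 3, -7, -1, 5, R chooses D. Subgame-perfect outcome: (D, c2) with payoffs (5, -3).

(D, c2)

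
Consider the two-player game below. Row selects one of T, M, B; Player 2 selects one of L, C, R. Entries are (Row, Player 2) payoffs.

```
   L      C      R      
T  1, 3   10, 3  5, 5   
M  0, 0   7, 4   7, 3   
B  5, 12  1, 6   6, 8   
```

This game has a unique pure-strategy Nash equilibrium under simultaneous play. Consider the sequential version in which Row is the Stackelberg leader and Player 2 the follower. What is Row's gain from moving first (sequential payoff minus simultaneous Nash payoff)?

Solve by backward induction (Row leads).
- T: Player 2 compares 3, 3, 5 and picks R; Row would get 5.
- M: Player 2 compares 0, 4, 3 and picks C; Row would get 7.
- B: Player 2 compares 12, 6, 8 and picks L; Row would get 5.
Among 5, 7, 5, the best is 7 at M. Subgame-perfect outcome: (M, C) with payoffs (7, 4).
Under simultaneous play:
Row's best replies: L→B; C→T; R→M.
Player 2's best replies: T→R; M→C; B→L.
The unique mutual best reply is (B, L), giving (5, 12).
Row's commitment gain: 7 − 5 = 2.

2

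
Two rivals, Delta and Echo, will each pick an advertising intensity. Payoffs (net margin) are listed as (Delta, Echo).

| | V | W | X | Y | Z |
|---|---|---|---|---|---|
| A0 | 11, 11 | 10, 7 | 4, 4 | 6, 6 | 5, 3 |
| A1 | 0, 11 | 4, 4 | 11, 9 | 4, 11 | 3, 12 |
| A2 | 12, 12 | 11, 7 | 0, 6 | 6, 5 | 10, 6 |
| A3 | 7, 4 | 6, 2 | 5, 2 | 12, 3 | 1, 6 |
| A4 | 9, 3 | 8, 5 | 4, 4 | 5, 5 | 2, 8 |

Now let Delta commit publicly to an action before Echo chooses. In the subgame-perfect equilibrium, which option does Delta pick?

A2

Work backward from Echo's decision.
- A0 → Echo plays V (best of 11, 7, 4, 6, 3); Delta gets 11.
- A1 → Echo plays Z (best of 11, 4, 9, 11, 12); Delta gets 3.
- A2 → Echo plays V (best of 12, 7, 6, 5, 6); Delta gets 12.
- A3 → Echo plays Z (best of 4, 2, 2, 3, 6); Delta gets 1.
- A4 → Echo plays Z (best of 3, 5, 4, 5, 8); Delta gets 2.
Among 11, 3, 12, 1, 2, the best is 12 at A2. Subgame-perfect outcome: (A2, V) with payoffs (12, 12).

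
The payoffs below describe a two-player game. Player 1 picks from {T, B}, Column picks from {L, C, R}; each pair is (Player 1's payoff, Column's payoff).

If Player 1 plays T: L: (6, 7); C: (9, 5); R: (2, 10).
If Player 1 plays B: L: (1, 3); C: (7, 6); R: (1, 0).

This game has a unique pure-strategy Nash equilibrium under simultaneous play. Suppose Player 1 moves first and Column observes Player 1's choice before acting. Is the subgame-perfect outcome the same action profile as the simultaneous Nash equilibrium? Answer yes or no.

no

Work backward from Column's decision.
- T: BR = R, leader payoff 2.
- B: BR = C, leader payoff 7.
Among 2, 7, the best is 7 at B. Subgame-perfect outcome: (B, C) with payoffs (7, 6).
For the simultaneous game, intersect best replies.
Player 1's best replies: L→T; C→T; R→T.
Column's best replies: T→R; B→C.
The unique mutual best reply is (T, R), giving (2, 10).
Sequential outcome (B, C) differs from the Nash profile (T, R).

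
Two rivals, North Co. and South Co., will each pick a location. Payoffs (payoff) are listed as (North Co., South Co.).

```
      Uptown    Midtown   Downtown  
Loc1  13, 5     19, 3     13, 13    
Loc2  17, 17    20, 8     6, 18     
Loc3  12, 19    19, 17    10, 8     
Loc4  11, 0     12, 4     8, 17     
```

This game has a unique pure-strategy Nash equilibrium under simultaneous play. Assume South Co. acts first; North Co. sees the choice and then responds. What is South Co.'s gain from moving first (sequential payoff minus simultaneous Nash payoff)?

4

North Co. best-responds to each possible South Co. move:
- Uptown: North Co. compares 13, 17, 12, 11 and picks Loc2; South Co. would get 17.
- Midtown: North Co. compares 19, 20, 19, 12 and picks Loc2; South Co. would get 8.
- Downtown: North Co. compares 13, 6, 10, 8 and picks Loc1; South Co. would get 13.
South Co.'s induced payoffs are 17, 8, 13, so South Co. commits to Uptown. Subgame-perfect outcome: (Loc2, Uptown) with payoffs (17, 17).
Now find the simultaneous Nash equilibrium.
North Co.'s best replies: Uptown→Loc2; Midtown→Loc2; Downtown→Loc1.
South Co.'s best replies: Loc1→Downtown; Loc2→Downtown; Loc3→Uptown; Loc4→Downtown.
The unique mutual best reply is (Loc1, Downtown), giving (13, 13).
South Co.'s commitment gain: 17 − 13 = 4.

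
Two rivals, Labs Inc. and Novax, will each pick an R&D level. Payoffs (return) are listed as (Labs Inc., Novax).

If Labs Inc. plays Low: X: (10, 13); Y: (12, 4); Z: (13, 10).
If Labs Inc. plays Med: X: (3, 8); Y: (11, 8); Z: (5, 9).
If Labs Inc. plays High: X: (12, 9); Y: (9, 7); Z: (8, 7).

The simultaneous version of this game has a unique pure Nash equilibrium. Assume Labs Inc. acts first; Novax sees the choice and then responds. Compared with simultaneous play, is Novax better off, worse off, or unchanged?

Solve by backward induction (Labs Inc. leads).
- Low: BR = X, leader payoff 10.
- Med: BR = Z, leader payoff 5.
- High: BR = X, leader payoff 12.
Among 10, 5, 12, the best is 12 at High. Subgame-perfect outcome: (High, X) with payoffs (12, 9).
For the simultaneous game, intersect best replies.
Labs Inc.'s best replies: X→High; Y→Low; Z→Low.
Novax's best replies: Low→X; Med→Z; High→X.
Only (High, X) has each player best-responding; Nash payoffs (12, 9).
Novax earns 9 sequentially versus 9 at the Nash outcome: unchanged.

unchanged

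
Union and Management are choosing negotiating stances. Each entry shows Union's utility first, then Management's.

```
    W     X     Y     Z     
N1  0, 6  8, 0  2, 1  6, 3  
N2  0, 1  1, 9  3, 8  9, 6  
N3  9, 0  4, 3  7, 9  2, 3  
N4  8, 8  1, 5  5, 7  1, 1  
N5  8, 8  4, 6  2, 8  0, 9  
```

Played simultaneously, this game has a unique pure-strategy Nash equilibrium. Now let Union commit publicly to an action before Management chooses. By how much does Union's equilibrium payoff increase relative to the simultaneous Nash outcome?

Solve by backward induction (Union leads).
- N1: Management compares 6, 0, 1, 3 and picks W; Union would get 0.
- N2: Management compares 1, 9, 8, 6 and picks X; Union would get 1.
- N3: Management compares 0, 3, 9, 3 and picks Y; Union would get 7.
- N4: Management compares 8, 5, 7, 1 and picks W; Union would get 8.
- N5: Management compares 8, 6, 8, 9 and picks Z; Union would get 0.
Among 0, 1, 7, 8, 0, the best is 8 at N4. Subgame-perfect outcome: (N4, W) with payoffs (8, 8).
For the simultaneous game, intersect best replies.
Union's best replies: W→N3; X→N1; Y→N3; Z→N2.
Management's best replies: N1→W; N2→X; N3→Y; N4→W; N5→Z.
The unique mutual best reply is (N3, Y), giving (7, 9).
Union's commitment gain: 8 − 7 = 1.

1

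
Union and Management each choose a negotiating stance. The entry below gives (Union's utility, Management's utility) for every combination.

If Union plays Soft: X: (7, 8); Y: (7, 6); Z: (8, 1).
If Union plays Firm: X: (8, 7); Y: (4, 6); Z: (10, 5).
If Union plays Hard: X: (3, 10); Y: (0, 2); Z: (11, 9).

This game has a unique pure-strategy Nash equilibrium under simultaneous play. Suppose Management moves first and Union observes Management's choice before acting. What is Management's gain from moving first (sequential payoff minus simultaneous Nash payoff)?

Solve by backward induction (Management leads).
- X → Union plays Firm (best of 7, 8, 3); Management gets 7.
- Y → Union plays Soft (best of 7, 4, 0); Management gets 6.
- Z → Union plays Hard (best of 8, 10, 11); Management gets 9.
Maximizing over 7, 6, 9, Management chooses Z. Subgame-perfect outcome: (Hard, Z) with payoffs (11, 9).
For the simultaneous game, intersect best replies.
Union's best replies: X→Firm; Y→Soft; Z→Hard.
Management's best replies: Soft→X; Firm→X; Hard→X.
The unique mutual best reply is (Firm, X), giving (8, 7).
Management's commitment gain: 9 − 7 = 2.

2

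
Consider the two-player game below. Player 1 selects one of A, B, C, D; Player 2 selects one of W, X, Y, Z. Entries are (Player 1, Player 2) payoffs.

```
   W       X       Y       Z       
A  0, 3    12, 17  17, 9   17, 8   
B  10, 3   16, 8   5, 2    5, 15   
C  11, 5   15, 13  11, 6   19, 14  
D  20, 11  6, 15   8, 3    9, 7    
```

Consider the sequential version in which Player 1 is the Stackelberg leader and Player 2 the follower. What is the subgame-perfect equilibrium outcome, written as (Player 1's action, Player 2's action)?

(C, Z)

Work backward from Player 2's decision.
- A → Player 2 plays X (best of 3, 17, 9, 8); Player 1 gets 12.
- B → Player 2 plays Z (best of 3, 8, 2, 15); Player 1 gets 5.
- C → Player 2 plays Z (best of 5, 13, 6, 14); Player 1 gets 19.
- D → Player 2 plays X (best of 11, 15, 3, 7); Player 1 gets 6.
Maximizing over 12, 5, 19, 6, Player 1 chooses C. Subgame-perfect outcome: (C, Z) with payoffs (19, 14).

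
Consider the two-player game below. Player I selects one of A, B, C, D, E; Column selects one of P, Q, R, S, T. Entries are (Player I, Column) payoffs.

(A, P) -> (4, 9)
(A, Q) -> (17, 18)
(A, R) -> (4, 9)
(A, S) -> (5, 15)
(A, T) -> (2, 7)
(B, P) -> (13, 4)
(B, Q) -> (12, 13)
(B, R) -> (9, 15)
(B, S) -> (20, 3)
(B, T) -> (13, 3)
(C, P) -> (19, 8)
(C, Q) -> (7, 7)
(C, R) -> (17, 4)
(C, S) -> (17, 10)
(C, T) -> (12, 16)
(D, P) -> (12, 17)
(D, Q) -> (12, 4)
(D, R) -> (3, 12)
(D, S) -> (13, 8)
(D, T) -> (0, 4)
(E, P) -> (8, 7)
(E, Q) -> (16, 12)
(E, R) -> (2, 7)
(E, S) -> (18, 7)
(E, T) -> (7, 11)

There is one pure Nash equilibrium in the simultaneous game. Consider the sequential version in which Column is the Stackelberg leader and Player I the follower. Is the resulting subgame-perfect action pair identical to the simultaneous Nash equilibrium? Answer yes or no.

yes

Work backward from Player I's decision.
- P → Player I plays C (best of 4, 13, 19, 12, 8); Column gets 8.
- Q → Player I plays A (best of 17, 12, 7, 12, 16); Column gets 18.
- R → Player I plays C (best of 4, 9, 17, 3, 2); Column gets 4.
- S → Player I plays B (best of 5, 20, 17, 13, 18); Column gets 3.
- T → Player I plays B (best of 2, 13, 12, 0, 7); Column gets 3.
Column's induced payoffs are 8, 18, 4, 3, 3, so Column commits to Q. Subgame-perfect outcome: (A, Q) with payoffs (17, 18).
Now find the simultaneous Nash equilibrium.
Player I's best replies: P→C; Q→A; R→C; S→B; T→B.
Column's best replies: A→Q; B→R; C→T; D→P; E→Q.
The unique mutual best reply is (A, Q), giving (17, 18).
Sequential outcome (A, Q) coincides with the Nash profile (A, Q).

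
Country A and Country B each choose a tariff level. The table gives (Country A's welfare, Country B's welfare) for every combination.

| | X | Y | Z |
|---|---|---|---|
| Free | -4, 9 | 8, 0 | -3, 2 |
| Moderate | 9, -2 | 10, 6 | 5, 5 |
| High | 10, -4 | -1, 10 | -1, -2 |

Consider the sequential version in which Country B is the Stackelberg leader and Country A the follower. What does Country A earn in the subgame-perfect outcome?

10

Backward induction with Country B moving first.
- X: Country A compares -4, 9, 10 and picks High; Country B would get -4.
- Y: Country A compares 8, 10, -1 and picks Moderate; Country B would get 6.
- Z: Country A compares -3, 5, -1 and picks Moderate; Country B would get 5.
Among -4, 6, 5, the best is 6 at Y. Subgame-perfect outcome: (Moderate, Y) with payoffs (10, 6).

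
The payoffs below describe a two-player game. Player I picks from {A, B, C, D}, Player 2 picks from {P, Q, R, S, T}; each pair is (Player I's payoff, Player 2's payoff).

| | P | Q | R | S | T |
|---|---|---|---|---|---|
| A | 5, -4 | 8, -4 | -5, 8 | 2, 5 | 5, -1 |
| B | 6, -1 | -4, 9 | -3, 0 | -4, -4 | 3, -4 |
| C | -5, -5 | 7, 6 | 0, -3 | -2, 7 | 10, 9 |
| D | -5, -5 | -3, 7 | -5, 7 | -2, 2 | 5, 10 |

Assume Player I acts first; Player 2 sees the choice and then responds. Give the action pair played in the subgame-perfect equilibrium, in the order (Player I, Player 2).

(C, T)

Backward induction with Player I moving first.
- A: Player 2 compares -4, -4, 8, 5, -1 and picks R; Player I would get -5.
- B: Player 2 compares -1, 9, 0, -4, -4 and picks Q; Player I would get -4.
- C: Player 2 compares -5, 6, -3, 7, 9 and picks T; Player I would get 10.
- D: Player 2 compares -5, 7, 7, 2, 10 and picks T; Player I would get 5.
Player I's induced payoffs are -5, -4, 10, 5, so Player I commits to C. Subgame-perfect outcome: (C, T) with payoffs (10, 9).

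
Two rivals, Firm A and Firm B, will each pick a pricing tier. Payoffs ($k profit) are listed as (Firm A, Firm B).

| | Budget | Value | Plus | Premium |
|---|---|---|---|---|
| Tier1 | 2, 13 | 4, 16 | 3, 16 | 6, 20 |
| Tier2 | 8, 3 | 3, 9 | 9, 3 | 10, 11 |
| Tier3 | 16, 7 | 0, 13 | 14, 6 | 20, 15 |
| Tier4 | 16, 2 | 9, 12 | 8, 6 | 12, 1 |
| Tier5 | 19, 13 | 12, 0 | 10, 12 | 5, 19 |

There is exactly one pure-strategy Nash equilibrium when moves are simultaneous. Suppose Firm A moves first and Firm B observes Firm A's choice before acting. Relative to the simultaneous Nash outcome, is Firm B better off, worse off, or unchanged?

unchanged

Solve by backward induction (Firm A leads).
- Tier1: BR = Premium, leader payoff 6.
- Tier2: BR = Premium, leader payoff 10.
- Tier3: BR = Premium, leader payoff 20.
- Tier4: BR = Value, leader payoff 9.
- Tier5: BR = Premium, leader payoff 5.
Maximizing over 6, 10, 20, 9, 5, Firm A chooses Tier3. Subgame-perfect outcome: (Tier3, Premium) with payoffs (20, 15).
Under simultaneous play:
Firm A's best replies: Budget→Tier5; Value→Tier5; Plus→Tier3; Premium→Tier3.
Firm B's best replies: Tier1→Premium; Tier2→Premium; Tier3→Premium; Tier4→Value; Tier5→Premium.
The unique mutual best reply is (Tier3, Premium), giving (20, 15).
Firm B earns 15 sequentially versus 15 at the Nash outcome: unchanged.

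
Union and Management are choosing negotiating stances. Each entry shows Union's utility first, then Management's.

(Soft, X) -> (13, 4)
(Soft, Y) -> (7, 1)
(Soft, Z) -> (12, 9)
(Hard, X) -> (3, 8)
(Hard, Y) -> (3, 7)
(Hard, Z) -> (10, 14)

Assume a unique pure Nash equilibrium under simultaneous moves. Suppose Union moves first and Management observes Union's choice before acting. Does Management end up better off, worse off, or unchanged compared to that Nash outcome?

unchanged

Solve by backward induction (Union leads).
- Soft: Management compares 4, 1, 9 and picks Z; Union would get 12.
- Hard: Management compares 8, 7, 14 and picks Z; Union would get 10.
Among 12, 10, the best is 12 at Soft. Subgame-perfect outcome: (Soft, Z) with payoffs (12, 9).
Now find the simultaneous Nash equilibrium.
Union's best replies: X→Soft; Y→Soft; Z→Soft.
Management's best replies: Soft→Z; Hard→Z.
The unique mutual best reply is (Soft, Z), giving (12, 9).
Management earns 9 sequentially versus 9 at the Nash outcome: unchanged.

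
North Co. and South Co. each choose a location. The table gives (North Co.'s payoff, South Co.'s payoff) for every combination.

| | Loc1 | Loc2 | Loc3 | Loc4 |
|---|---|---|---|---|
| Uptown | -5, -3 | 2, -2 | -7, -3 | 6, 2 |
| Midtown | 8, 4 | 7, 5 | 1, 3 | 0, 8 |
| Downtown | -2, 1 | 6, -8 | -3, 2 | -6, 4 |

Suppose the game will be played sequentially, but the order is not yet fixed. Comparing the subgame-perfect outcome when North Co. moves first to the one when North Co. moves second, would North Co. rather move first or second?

second

If North Co. leads: South Co.'s best replies are Uptown→Loc4, Midtown→Loc4, Downtown→Loc4; North Co.'s induced payoffs 6, 0, -6; outcome (Uptown, Loc4), payoffs (6, 2).
If South Co. leads: North Co.'s best replies are Loc1→Midtown, Loc2→Midtown, Loc3→Midtown, Loc4→Uptown; South Co.'s induced payoffs 4, 5, 3, 2; outcome (Midtown, Loc2), payoffs (7, 5).
North Co. gets 6 moving first and 7 moving second, so North Co. prefers to move second.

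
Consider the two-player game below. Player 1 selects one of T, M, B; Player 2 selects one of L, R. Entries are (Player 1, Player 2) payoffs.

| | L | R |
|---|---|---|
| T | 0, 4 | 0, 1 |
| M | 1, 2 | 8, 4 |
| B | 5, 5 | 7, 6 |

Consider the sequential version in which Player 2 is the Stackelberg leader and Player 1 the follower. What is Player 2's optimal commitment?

Player 1 best-responds to each possible Player 2 move:
- L: Player 1 compares 0, 1, 5 and picks B; Player 2 would get 5.
- R: Player 1 compares 0, 8, 7 and picks M; Player 2 would get 4.
Player 2's induced payoffs are 5, 4, so Player 2 commits to L. Subgame-perfect outcome: (B, L) with payoffs (5, 5).

L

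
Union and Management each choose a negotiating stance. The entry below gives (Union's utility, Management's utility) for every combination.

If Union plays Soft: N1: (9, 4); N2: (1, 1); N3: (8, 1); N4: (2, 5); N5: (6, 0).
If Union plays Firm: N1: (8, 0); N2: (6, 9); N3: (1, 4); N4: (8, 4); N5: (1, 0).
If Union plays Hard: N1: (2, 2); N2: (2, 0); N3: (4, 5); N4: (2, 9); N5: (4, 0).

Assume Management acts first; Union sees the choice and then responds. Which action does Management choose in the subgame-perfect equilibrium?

N2

Backward induction with Management moving first.
- N1 → Union plays Soft (best of 9, 8, 2); Management gets 4.
- N2 → Union plays Firm (best of 1, 6, 2); Management gets 9.
- N3 → Union plays Soft (best of 8, 1, 4); Management gets 1.
- N4 → Union plays Firm (best of 2, 8, 2); Management gets 4.
- N5 → Union plays Soft (best of 6, 1, 4); Management gets 0.
Among 4, 9, 1, 4, 0, the best is 9 at N2. Subgame-perfect outcome: (Firm, N2) with payoffs (6, 9).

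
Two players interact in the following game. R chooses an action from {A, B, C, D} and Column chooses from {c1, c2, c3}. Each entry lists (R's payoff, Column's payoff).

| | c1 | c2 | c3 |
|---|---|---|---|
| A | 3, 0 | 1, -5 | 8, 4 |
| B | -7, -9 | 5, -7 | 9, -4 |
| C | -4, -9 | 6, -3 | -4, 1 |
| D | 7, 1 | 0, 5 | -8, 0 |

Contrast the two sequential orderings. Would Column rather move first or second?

If R leads: Column's best replies are A→c3, B→c3, C→c3, D→c2; R's induced payoffs 8, 9, -4, 0; outcome (B, c3), payoffs (9, -4).
If Column leads: R's best replies are c1→D, c2→C, c3→B; Column's induced payoffs 1, -3, -4; outcome (D, c1), payoffs (7, 1).
Column gets 1 moving first and -4 moving second, so Column prefers to move first.

first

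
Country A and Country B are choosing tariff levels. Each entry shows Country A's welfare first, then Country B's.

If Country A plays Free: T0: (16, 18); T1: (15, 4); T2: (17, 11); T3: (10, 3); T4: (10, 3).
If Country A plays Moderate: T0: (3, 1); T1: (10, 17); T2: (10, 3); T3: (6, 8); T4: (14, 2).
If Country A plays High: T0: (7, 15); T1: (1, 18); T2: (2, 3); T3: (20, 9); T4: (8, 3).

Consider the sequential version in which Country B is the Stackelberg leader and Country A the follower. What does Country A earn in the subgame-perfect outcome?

16

Work backward from Country A's decision.
- T0: BR = Free, leader payoff 18.
- T1: BR = Free, leader payoff 4.
- T2: BR = Free, leader payoff 11.
- T3: BR = High, leader payoff 9.
- T4: BR = Moderate, leader payoff 2.
Among 18, 4, 11, 9, 2, the best is 18 at T0. Subgame-perfect outcome: (Free, T0) with payoffs (16, 18).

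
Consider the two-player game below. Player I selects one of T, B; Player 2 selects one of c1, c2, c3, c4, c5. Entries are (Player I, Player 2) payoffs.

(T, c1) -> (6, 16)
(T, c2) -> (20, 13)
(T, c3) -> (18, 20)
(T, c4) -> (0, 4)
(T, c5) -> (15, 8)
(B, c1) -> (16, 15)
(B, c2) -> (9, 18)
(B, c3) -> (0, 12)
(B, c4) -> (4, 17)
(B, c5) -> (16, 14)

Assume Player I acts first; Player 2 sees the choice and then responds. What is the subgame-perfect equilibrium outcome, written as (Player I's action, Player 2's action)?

(T, c3)

Work backward from Player 2's decision.
- T → Player 2 plays c3 (best of 16, 13, 20, 4, 8); Player I gets 18.
- B → Player 2 plays c2 (best of 15, 18, 12, 17, 14); Player I gets 9.
Among 18, 9, the best is 18 at T. Subgame-perfect outcome: (T, c3) with payoffs (18, 20).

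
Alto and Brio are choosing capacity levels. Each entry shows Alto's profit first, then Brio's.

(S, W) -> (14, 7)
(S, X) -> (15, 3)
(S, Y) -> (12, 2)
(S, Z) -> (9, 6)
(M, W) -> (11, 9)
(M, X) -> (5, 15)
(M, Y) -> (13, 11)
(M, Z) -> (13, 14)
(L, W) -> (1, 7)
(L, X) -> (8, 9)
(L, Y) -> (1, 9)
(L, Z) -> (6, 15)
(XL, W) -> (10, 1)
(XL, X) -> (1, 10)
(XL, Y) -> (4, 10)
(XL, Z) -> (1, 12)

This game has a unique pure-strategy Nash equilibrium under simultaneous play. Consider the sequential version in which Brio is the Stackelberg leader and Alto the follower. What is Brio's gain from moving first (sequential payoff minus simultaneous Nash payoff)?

Backward induction with Brio moving first.
- W: BR = S, leader payoff 7.
- X: BR = S, leader payoff 3.
- Y: BR = M, leader payoff 11.
- Z: BR = M, leader payoff 14.
Among 7, 3, 11, 14, the best is 14 at Z. Subgame-perfect outcome: (M, Z) with payoffs (13, 14).
Now find the simultaneous Nash equilibrium.
Alto's best replies: W→S; X→S; Y→M; Z→M.
Brio's best replies: S→W; M→X; L→Z; XL→Z.
Only (S, W) has each player best-responding; Nash payoffs (14, 7).
Brio's commitment gain: 14 − 7 = 7.

7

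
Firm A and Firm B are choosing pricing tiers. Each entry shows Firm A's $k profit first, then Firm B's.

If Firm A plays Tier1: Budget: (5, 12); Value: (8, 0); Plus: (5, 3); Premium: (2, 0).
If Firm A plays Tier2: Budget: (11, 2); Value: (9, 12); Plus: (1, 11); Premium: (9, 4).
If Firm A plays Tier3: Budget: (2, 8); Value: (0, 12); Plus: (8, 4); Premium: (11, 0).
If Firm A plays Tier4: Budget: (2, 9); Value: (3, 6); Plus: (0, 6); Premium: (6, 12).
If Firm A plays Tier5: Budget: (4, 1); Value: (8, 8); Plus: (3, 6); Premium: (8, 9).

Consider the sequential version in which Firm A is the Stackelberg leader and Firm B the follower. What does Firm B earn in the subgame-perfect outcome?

Work backward from Firm B's decision.
- Tier1 → Firm B plays Budget (best of 12, 0, 3, 0); Firm A gets 5.
- Tier2 → Firm B plays Value (best of 2, 12, 11, 4); Firm A gets 9.
- Tier3 → Firm B plays Value (best of 8, 12, 4, 0); Firm A gets 0.
- Tier4 → Firm B plays Premium (best of 9, 6, 6, 12); Firm A gets 6.
- Tier5 → Firm B plays Premium (best of 1, 8, 6, 9); Firm A gets 8.
Maximizing over 5, 9, 0, 6, 8, Firm A chooses Tier2. Subgame-perfect outcome: (Tier2, Value) with payoffs (9, 12).

12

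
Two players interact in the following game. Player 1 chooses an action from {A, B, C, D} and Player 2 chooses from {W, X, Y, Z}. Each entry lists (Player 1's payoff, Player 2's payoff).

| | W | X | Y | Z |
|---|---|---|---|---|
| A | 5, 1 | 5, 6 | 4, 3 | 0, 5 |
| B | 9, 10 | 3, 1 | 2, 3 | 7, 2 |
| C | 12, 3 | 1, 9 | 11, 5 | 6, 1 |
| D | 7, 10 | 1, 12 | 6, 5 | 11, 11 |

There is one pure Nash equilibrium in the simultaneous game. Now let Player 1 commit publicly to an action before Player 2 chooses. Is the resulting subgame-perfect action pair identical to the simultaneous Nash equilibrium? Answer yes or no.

no

Player 2 best-responds to each possible Player 1 move:
- A → Player 2 plays X (best of 1, 6, 3, 5); Player 1 gets 5.
- B → Player 2 plays W (best of 10, 1, 3, 2); Player 1 gets 9.
- C → Player 2 plays X (best of 3, 9, 5, 1); Player 1 gets 1.
- D → Player 2 plays X (best of 10, 12, 5, 11); Player 1 gets 1.
Maximizing over 5, 9, 1, 1, Player 1 chooses B. Subgame-perfect outcome: (B, W) with payoffs (9, 10).
Under simultaneous play:
Player 1's best replies: W→C; X→A; Y→C; Z→D.
Player 2's best replies: A→X; B→W; C→X; D→X.
Only (A, X) has each player best-responding; Nash payoffs (5, 6).
Sequential outcome (B, W) differs from the Nash profile (A, X).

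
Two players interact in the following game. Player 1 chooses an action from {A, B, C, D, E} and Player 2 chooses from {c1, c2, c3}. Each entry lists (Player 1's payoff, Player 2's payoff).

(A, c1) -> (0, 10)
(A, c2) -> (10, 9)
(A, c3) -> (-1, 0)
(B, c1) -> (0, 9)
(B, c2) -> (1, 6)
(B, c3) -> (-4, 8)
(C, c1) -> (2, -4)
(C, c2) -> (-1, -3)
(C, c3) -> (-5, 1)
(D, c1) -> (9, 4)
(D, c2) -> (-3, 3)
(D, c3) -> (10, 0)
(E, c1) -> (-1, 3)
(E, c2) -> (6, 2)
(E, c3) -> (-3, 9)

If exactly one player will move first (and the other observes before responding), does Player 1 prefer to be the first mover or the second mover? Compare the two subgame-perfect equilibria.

second

If Player 1 leads: Player 2's best replies are A→c1, B→c1, C→c3, D→c1, E→c3; Player 1's induced payoffs 0, 0, -5, 9, -3; outcome (D, c1), payoffs (9, 4).
If Player 2 leads: Player 1's best replies are c1→D, c2→A, c3→D; Player 2's induced payoffs 4, 9, 0; outcome (A, c2), payoffs (10, 9).
Player 1 gets 9 moving first and 10 moving second, so Player 1 prefers to move second.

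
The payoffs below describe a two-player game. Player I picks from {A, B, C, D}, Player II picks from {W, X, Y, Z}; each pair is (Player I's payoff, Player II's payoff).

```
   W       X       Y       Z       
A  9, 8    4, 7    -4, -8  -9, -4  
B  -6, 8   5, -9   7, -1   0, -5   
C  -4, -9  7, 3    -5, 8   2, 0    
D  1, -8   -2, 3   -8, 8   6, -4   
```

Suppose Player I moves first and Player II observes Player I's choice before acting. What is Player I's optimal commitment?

A

Backward induction with Player I moving first.
- A → Player II plays W (best of 8, 7, -8, -4); Player I gets 9.
- B → Player II plays W (best of 8, -9, -1, -5); Player I gets -6.
- C → Player II plays Y (best of -9, 3, 8, 0); Player I gets -5.
- D → Player II plays Y (best of -8, 3, 8, -4); Player I gets -8.
Player I's induced payoffs are 9, -6, -5, -8, so Player I commits to A. Subgame-perfect outcome: (A, W) with payoffs (9, 8).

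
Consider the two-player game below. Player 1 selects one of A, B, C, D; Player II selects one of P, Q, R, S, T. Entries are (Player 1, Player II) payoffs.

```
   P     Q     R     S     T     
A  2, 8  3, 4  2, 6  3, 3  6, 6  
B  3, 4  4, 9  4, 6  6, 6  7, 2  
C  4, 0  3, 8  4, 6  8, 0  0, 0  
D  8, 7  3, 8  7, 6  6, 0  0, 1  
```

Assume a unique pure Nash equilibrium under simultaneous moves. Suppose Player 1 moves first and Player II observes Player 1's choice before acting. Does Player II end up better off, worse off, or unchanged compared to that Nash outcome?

unchanged

Work backward from Player II's decision.
- A: Player II compares 8, 4, 6, 3, 6 and picks P; Player 1 would get 2.
- B: Player II compares 4, 9, 6, 6, 2 and picks Q; Player 1 would get 4.
- C: Player II compares 0, 8, 6, 0, 0 and picks Q; Player 1 would get 3.
- D: Player II compares 7, 8, 6, 0, 1 and picks Q; Player 1 would get 3.
Maximizing over 2, 4, 3, 3, Player 1 chooses B. Subgame-perfect outcome: (B, Q) with payoffs (4, 9).
Now find the simultaneous Nash equilibrium.
Player 1's best replies: P→D; Q→B; R→D; S→C; T→B.
Player II's best replies: A→P; B→Q; C→Q; D→Q.
The unique mutual best reply is (B, Q), giving (4, 9).
Player II earns 9 sequentially versus 9 at the Nash outcome: unchanged.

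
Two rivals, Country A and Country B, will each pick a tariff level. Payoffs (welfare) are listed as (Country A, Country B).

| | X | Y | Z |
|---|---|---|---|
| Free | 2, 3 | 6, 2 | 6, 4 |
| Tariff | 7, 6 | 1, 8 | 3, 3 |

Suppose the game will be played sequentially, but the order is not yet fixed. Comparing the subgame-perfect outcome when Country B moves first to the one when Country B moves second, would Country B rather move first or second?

If Country A leads: Country B's best replies are Free→Z, Tariff→Y; Country A's induced payoffs 6, 1; outcome (Free, Z), payoffs (6, 4).
If Country B leads: Country A's best replies are X→Tariff, Y→Free, Z→Free; Country B's induced payoffs 6, 2, 4; outcome (Tariff, X), payoffs (7, 6).
Country B gets 6 moving first and 4 moving second, so Country B prefers to move first.

first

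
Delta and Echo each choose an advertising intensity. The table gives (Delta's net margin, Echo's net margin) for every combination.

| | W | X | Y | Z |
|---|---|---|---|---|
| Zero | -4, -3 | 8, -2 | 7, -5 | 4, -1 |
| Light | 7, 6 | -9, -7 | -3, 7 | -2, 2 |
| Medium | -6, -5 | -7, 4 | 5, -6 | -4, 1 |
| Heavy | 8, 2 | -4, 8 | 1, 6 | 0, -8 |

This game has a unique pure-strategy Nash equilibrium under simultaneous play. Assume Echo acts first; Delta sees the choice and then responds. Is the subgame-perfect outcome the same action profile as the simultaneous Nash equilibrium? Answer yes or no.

Solve by backward induction (Echo leads).
- W → Delta plays Heavy (best of -4, 7, -6, 8); Echo gets 2.
- X → Delta plays Zero (best of 8, -9, -7, -4); Echo gets -2.
- Y → Delta plays Zero (best of 7, -3, 5, 1); Echo gets -5.
- Z → Delta plays Zero (best of 4, -2, -4, 0); Echo gets -1.
Maximizing over 2, -2, -5, -1, Echo chooses W. Subgame-perfect outcome: (Heavy, W) with payoffs (8, 2).
For the simultaneous game, intersect best replies.
Delta's best replies: W→Heavy; X→Zero; Y→Zero; Z→Zero.
Echo's best replies: Zero→Z; Light→Y; Medium→X; Heavy→X.
The unique mutual best reply is (Zero, Z), giving (4, -1).
Sequential outcome (Heavy, W) differs from the Nash profile (Zero, Z).

no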